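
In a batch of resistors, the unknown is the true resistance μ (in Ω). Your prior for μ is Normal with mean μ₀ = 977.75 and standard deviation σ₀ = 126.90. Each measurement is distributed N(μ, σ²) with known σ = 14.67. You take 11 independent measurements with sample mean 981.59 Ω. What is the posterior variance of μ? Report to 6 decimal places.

19.540705

For Normal data with known variance σ², a Normal(μ₀, σ₀²) prior on μ is conjugate. Posterior precision = 1/σ₀² + n/σ²; posterior mean is the precision-weighted average of μ₀ and x̄.
σ₀² = 126.90² = 16103.61, σ² = 14.67² = 215.2089; σ² + n·σ₀² = 215.2089 + 11·16103.61 = 177354.9189.
Posterior precision = 1/σ₀² + n/σ² = 1/16103.61 + 11/215.2089 = (σ² + n·σ₀²)/(σ₀²σ²) = 177354.9189/(16103.61·215.2089); posterior variance σₙ² = σ₀²σ²/(σ² + n·σ₀²) = 16103.61·215.2089/177354.9189 = 19.540705.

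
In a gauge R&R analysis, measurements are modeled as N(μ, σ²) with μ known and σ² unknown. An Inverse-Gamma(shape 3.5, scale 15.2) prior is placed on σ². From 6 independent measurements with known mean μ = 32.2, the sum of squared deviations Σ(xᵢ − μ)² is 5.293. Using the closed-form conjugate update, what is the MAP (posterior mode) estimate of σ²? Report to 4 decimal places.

2.3795

With known mean μ and an Inverse-Gamma(α, β) prior on σ², the Normal likelihood is conjugate: posterior is Inv-Gamma(α + n/2, β + Σ(xᵢ−μ)²/2).
Posterior: Inv-Gamma(3.5 + 6/2, 15.2 + 5.293/2) = Inv-Gamma(6.50, 17.8465).
Mode = β/(α+1) = 17.8465/7.50 = 2.3795.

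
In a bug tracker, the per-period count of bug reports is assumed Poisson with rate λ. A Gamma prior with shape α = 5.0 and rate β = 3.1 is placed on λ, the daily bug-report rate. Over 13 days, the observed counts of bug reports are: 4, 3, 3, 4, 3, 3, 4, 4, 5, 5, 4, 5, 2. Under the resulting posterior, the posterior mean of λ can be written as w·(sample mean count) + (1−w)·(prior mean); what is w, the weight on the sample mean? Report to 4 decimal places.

0.8075

With a Gamma(shape α, rate β) prior, the Poisson likelihood is conjugate: the posterior is Gamma(α + ΣXᵢ, β + n).
Posterior mean = (α₀+S)/(β₀+n) = [n/(β₀+n)]·(S/n) + [β₀/(β₀+n)]·(α₀/β₀), so only n and β₀ enter the weight.
Weight on data w = n/(β₀+n) = 13/(3.1+13) = 13/16.1 = 0.8075.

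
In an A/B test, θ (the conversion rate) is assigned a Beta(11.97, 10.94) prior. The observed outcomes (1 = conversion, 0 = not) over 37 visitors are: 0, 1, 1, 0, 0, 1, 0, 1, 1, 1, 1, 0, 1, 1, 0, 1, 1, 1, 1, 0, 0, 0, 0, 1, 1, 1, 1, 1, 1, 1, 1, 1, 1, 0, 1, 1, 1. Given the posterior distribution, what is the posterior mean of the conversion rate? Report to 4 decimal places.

0.6338

The Beta prior is conjugate to a Binomial/Bernoulli likelihood; the update adds successes to α and failures to β.
Posterior: Beta(α+k, β+n−k) = Beta(11.97+26, 10.94+11) = Beta(37.97, 21.94).
Posterior mean = α/(α+β) = 37.97/59.91 = 0.6338.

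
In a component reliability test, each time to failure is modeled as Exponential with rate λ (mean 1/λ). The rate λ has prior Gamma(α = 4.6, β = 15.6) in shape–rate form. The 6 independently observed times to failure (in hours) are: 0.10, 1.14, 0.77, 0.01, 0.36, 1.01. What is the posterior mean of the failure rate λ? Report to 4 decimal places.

With a Gamma(shape α, rate β) prior on the exponential rate λ, the posterior after n observations with total T = Σxᵢ is Gamma(α+n, β+T).
Sum of observations T = 3.39 hours; n = 6.
Posterior: Gamma(4.6+6, 15.6+3.39) = Gamma(10.6, 18.99).
Posterior mean of λ = α/β = 10.6/18.99 = 0.5582.

0.5582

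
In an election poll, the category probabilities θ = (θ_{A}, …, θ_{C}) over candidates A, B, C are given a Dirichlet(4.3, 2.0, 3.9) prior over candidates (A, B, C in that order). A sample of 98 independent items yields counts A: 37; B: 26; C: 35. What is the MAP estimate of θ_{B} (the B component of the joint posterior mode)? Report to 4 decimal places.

0.2567

The Dirichlet prior is conjugate to the Multinomial likelihood: each posterior αⱼ = prior αⱼ + observed count nⱼ.
Posterior concentration: (41.3, 28.0, 38.9), total = 108.2.
Joint mode component: (α_{B}−1)/(Σα−K) = 27.0/105.2 = 0.2567.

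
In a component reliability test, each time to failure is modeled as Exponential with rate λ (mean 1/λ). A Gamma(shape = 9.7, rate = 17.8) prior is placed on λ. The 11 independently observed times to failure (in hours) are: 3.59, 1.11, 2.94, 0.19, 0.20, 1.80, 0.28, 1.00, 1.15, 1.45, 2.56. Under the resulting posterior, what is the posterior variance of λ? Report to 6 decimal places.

0.017833

With a Gamma(shape α, rate β) prior on the exponential rate λ, the posterior after n observations with total T = Σxᵢ is Gamma(α+n, β+T).
Sum of observations T = 16.27 hours; n = 11.
Posterior: Gamma(9.7+11, 17.8+16.27) = Gamma(20.7, 34.07).
Var = α/β² = 0.017833.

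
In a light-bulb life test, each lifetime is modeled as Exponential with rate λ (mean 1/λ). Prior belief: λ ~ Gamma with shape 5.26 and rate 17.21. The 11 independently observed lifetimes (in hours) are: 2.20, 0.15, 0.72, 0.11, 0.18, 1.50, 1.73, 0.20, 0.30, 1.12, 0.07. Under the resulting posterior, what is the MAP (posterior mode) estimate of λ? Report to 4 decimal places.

0.5987

With a Gamma(shape α, rate β) prior on the exponential rate λ, the posterior after n observations with total T = Σxᵢ is Gamma(α+n, β+T).
Sum of observations T = 8.28 hours; n = 11.
Posterior: Gamma(5.26+11, 17.21+8.28) = Gamma(16.26, 25.49).
Mode = (α−1)/β = 0.5987.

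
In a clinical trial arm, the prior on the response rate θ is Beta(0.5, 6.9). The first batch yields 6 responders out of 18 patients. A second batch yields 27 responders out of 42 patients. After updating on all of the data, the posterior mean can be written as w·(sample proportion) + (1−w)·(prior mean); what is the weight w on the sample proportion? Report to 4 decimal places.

The Beta prior is conjugate to a Binomial/Bernoulli likelihood; the update adds successes to α and failures to β.
Total number of patients: n = 18 + 42 = 60.
Posterior mean = (α₀+k)/(α₀+β₀+n) = [n/(α₀+β₀+n)]·(k/n) + [(α₀+β₀)/(α₀+β₀+n)]·α₀/(α₀+β₀), so only n and the prior enter the weight.
The weight on the data is w = n/(α₀+β₀+n) = 60/(0.5+6.9+60) = 60/67.4 = 0.8902.

0.8902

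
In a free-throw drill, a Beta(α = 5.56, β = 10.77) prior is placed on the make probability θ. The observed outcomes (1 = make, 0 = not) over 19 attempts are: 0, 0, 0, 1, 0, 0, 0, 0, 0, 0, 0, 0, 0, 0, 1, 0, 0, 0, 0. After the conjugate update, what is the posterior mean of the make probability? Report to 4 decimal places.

0.2140

The Beta prior is conjugate to a Binomial/Bernoulli likelihood; the update adds successes to α and failures to β.
Posterior: Beta(α+k, β+n−k) = Beta(5.56+2, 10.77+17) = Beta(7.56, 27.77).
Posterior mean = α/(α+β) = 7.56/35.33 = 0.2140.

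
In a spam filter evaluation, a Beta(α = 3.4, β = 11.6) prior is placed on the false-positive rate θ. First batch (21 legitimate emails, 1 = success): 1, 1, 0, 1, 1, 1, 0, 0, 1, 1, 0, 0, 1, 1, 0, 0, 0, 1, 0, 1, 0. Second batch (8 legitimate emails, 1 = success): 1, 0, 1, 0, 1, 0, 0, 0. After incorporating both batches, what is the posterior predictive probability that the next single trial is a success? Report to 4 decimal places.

0.3955

The Beta prior is conjugate to a Binomial/Bernoulli likelihood; the update adds successes to α and failures to β.
After batch 1: Beta(3.4+11, 11.6+10) = Beta(14.4, 21.6).
After batch 2: Beta(14.4+3, 21.6+5) = Beta(17.4, 26.6).
For a single future Bernoulli trial, P(success | data) = α/(α+β) = 0.3955.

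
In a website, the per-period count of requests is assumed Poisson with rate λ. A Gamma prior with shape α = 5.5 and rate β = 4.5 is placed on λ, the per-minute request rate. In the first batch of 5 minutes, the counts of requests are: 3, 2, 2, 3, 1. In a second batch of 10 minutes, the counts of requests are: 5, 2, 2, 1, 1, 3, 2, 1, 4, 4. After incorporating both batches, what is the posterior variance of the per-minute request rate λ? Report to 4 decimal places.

0.1091

With a Gamma(shape α, rate β) prior, the Poisson likelihood is conjugate: the posterior is Gamma(α + ΣXᵢ, β + n).
Batch 1: sum of counts S = 11 over n = 5 minutes.
After batch 1: Gamma(α+S, β+n) = Gamma(5.5+11, 4.5+5) = Gamma(16.5, 9.5).
Batch 2: sum of counts S = 25 over n = 10 minutes.
After batch 2: Gamma(α+S, β+n) = Gamma(16.5+25, 9.5+10) = Gamma(41.5, 19.5).
Var = α/β² = 41.5/19.5² = 0.1091.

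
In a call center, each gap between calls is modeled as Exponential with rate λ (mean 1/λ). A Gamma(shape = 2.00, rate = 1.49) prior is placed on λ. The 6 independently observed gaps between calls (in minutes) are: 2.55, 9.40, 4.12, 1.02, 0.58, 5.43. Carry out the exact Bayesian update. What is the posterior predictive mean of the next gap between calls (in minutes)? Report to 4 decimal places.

3.5129

With a Gamma(shape α, rate β) prior on the exponential rate λ, the posterior after n observations with total T = Σxᵢ is Gamma(α+n, β+T).
Sum of observations T = 23.10 minutes; n = 6.
Posterior: Gamma(2.00+6, 1.49+23.10) = Gamma(8.00, 24.59).
The predictive distribution for the next observation is Lomax; its mean is β/(α−1) = 24.59/7.00 = 3.5129.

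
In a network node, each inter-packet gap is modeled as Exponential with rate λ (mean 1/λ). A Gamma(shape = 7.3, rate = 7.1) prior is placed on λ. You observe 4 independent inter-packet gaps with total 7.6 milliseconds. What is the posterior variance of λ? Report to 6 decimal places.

0.052293

With a Gamma(shape α, rate β) prior on the exponential rate λ, the posterior after n observations with total T = Σxᵢ is Gamma(α+n, β+T).
Posterior: Gamma(7.3+4, 7.1+7.6) = Gamma(11.3, 14.7).
Var = α/β² = 0.052293.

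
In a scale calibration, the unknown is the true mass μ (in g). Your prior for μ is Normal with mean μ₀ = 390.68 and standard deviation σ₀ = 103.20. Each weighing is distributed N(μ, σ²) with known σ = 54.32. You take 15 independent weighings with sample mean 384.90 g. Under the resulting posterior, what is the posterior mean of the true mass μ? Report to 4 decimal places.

For Normal data with known variance σ², a Normal(μ₀, σ₀²) prior on μ is conjugate. Posterior precision = 1/σ₀² + n/σ²; posterior mean is the precision-weighted average of μ₀ and x̄.
n·x̄ = 15·384.90 = 5773.5.
σ₀² = 103.20² = 10650.24, σ² = 54.32² = 2950.6624; σ² + n·σ₀² = 2950.6624 + 15·10650.24 = 162704.2624.
Posterior mean = (μ₀/σ₀² + n·x̄/σ²)/(1/σ₀² + n/σ²) = (σ²·μ₀ + σ₀²·n·x̄)/(σ² + n·σ₀²) = (2950.6624·390.68 + 10650.24·5773.5)/162704.2624 = 62641925.426432/162704.2624 = 385.0048.

385.0048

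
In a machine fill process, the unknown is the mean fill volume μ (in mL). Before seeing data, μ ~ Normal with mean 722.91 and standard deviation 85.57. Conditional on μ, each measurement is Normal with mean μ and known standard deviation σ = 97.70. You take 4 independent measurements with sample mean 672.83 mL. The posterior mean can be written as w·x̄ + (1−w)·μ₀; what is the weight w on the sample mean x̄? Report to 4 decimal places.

0.7542

For Normal data with known variance σ², a Normal(μ₀, σ₀²) prior on μ is conjugate. Posterior precision = 1/σ₀² + n/σ²; posterior mean is the precision-weighted average of μ₀ and x̄.
σ₀² = 85.57² = 7322.2249, σ² = 97.70² = 9545.29. Prior precision 1/σ₀² = 1/7322.2249; data precision n/σ² = 4/9545.29.
w = (n/σ²)/(1/σ₀² + n/σ²) = n·σ₀²/(σ² + n·σ₀²) = 4·7322.2249/(9545.29 + 4·7322.2249) = 29288.8996/38834.1896 = 0.7542.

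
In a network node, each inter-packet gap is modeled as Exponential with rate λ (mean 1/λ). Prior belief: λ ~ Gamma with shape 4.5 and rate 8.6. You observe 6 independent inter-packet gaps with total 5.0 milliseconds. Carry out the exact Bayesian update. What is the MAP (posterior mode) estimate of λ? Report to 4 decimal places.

With a Gamma(shape α, rate β) prior on the exponential rate λ, the posterior after n observations with total T = Σxᵢ is Gamma(α+n, β+T).
Posterior: Gamma(4.5+6, 8.6+5.0) = Gamma(10.5, 13.6).
Mode = (α−1)/β = 0.6985.

0.6985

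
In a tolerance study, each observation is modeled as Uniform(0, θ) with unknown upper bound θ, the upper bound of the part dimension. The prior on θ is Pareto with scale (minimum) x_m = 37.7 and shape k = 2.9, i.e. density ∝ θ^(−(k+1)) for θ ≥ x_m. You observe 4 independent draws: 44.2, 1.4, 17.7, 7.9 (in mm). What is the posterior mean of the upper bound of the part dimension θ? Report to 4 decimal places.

A Pareto(scale x_m, shape k) prior on the upper bound θ of Uniform(0, θ) is conjugate: posterior is Pareto(max(x_m, max xᵢ), k + n).
Sample maximum = 44.2; prior scale x_m = 37.7 → posterior scale = max = 44.2.
Posterior shape = 2.9 + 4 = 6.9.
E[θ|data] = k·x_m/(k−1) = 6.9·44.2/5.9 = 51.6915.

51.6915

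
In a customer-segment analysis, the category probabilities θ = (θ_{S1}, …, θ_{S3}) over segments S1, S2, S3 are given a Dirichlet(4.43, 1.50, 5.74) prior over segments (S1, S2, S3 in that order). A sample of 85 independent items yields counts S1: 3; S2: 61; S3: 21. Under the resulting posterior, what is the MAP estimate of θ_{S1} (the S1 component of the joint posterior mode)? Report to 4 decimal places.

The Dirichlet prior is conjugate to the Multinomial likelihood: each posterior αⱼ = prior αⱼ + observed count nⱼ.
Posterior concentration: (7.43, 62.50, 26.74), total = 96.67.
Joint mode component: (α_{S1}−1)/(Σα−K) = 6.43/93.67 = 0.0686.

0.0686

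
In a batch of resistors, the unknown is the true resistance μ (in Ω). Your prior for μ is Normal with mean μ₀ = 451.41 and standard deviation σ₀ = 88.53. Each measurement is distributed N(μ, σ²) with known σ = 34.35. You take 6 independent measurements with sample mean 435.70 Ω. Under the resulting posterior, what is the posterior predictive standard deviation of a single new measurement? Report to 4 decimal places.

37.0373

For Normal data with known variance σ², a Normal(μ₀, σ₀²) prior on μ is conjugate. Posterior precision = 1/σ₀² + n/σ²; posterior mean is the precision-weighted average of μ₀ and x̄.
σ₀² = 88.53² = 7837.5609, σ² = 34.35² = 1179.9225; σ² + n·σ₀² = 1179.9225 + 6·7837.5609 = 48205.2879.
Posterior precision = 1/σ₀² + n/σ² = 1/7837.5609 + 6/1179.9225 = (σ² + n·σ₀²)/(σ₀²σ²) = 48205.2879/(7837.5609·1179.9225); posterior variance σₙ² = σ₀²σ²/(σ² + n·σ₀²) = 7837.5609·1179.9225/48205.2879 = 191.840249.
Predictive variance for one new observation = σₙ² + σ² = 7837.5609·1179.9225/48205.2879 + 1179.9225 = σ²·(σ₀² + 48205.2879)/48205.2879 = 1179.9225·56042.8488/48205.2879 = 1371.762749; SD = √(1179.9225·56042.8488/48205.2879) = 37.0373.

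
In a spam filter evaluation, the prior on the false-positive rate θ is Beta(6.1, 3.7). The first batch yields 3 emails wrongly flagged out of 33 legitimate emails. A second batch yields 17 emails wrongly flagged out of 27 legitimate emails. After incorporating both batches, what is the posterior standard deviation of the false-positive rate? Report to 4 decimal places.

0.0575

The Beta prior is conjugate to a Binomial/Bernoulli likelihood; the update adds successes to α and failures to β.
After batch 1: Beta(6.1+3, 3.7+30) = Beta(9.1, 33.7).
After batch 2: Beta(9.1+17, 33.7+10) = Beta(26.1, 43.7).
Var = αβ/((α+β)²(α+β+1)) = 26.1·43.7/(69.8²·70.8) = 0.00330657; SD = √0.00330657 = 0.0575.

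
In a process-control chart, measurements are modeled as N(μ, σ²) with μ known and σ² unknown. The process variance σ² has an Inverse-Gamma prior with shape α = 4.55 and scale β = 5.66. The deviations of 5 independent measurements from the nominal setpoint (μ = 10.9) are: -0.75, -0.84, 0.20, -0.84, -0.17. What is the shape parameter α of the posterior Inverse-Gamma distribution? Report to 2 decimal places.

With known mean μ and an Inverse-Gamma(α, β) prior on σ², the Normal likelihood is conjugate: posterior is Inv-Gamma(α + n/2, β + Σ(xᵢ−μ)²/2).
Σ(xᵢ−μ)² = (-0.75)² + (-0.84)² + (0.20)² + (-0.84)² + (-0.17)² = 2.0426.
Posterior: Inv-Gamma(4.55 + 5/2, 5.66 + 2.0426/2) = Inv-Gamma(7.05, 6.68130).
Posterior α = 7.05.

7.05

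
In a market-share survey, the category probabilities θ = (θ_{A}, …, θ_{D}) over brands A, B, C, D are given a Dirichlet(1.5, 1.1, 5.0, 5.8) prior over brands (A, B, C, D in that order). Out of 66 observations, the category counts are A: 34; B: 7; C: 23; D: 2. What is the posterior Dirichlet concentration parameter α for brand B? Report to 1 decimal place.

The Dirichlet prior is conjugate to the Multinomial likelihood: each posterior αⱼ = prior αⱼ + observed count nⱼ.
Posterior concentration: (35.5, 8.1, 28.0, 7.8), total = 79.4.
α_{B} = 1.1 + 7 = 8.1.

8.1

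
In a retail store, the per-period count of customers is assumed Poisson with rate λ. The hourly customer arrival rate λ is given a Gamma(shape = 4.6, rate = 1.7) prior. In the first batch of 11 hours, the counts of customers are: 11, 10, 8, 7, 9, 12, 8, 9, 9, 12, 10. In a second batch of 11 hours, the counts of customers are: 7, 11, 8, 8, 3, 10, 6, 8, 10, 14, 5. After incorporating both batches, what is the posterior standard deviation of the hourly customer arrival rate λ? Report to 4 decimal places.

0.5961

With a Gamma(shape α, rate β) prior, the Poisson likelihood is conjugate: the posterior is Gamma(α + ΣXᵢ, β + n).
Batch 1: sum of counts S = 105 over n = 11 hours.
After batch 1: Gamma(α+S, β+n) = Gamma(4.6+105, 1.7+11) = Gamma(109.6, 12.7).
Batch 2: sum of counts S = 90 over n = 11 hours.
After batch 2: Gamma(α+S, β+n) = Gamma(109.6+90, 12.7+11) = Gamma(199.6, 23.7).
SD = √α/β = √199.6/23.7 = 0.5961.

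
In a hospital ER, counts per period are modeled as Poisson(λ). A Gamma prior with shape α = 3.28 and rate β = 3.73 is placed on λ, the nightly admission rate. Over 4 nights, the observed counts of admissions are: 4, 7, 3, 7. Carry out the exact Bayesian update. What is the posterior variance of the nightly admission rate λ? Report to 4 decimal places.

0.4063

With a Gamma(shape α, rate β) prior, the Poisson likelihood is conjugate: the posterior is Gamma(α + ΣXᵢ, β + n).
Sum of counts S = 21 over n = 4 nights.
Posterior: Gamma(α+S, β+n) = Gamma(3.28+21, 3.73+4) = Gamma(24.28, 7.73).
Var = α/β² = 24.28/7.73² = 0.4063.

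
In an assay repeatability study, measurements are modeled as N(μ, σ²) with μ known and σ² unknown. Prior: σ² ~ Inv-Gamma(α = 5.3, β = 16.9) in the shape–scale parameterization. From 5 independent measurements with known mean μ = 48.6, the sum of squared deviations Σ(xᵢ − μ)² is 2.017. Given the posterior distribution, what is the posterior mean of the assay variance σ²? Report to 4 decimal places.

With known mean μ and an Inverse-Gamma(α, β) prior on σ², the Normal likelihood is conjugate: posterior is Inv-Gamma(α + n/2, β + Σ(xᵢ−μ)²/2).
Posterior: Inv-Gamma(5.3 + 5/2, 16.9 + 2.017/2) = Inv-Gamma(7.80, 17.9085).
E[σ²|data] = β/(α−1) = 17.9085/6.80 = 2.6336.

2.6336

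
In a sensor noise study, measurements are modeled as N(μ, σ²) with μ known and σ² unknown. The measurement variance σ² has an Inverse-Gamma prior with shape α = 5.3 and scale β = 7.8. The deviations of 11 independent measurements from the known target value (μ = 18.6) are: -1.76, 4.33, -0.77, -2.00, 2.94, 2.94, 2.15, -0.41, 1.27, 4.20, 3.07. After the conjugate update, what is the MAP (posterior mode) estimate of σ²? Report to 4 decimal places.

With known mean μ and an Inverse-Gamma(α, β) prior on σ², the Normal likelihood is conjugate: posterior is Inv-Gamma(α + n/2, β + Σ(xᵢ−μ)²/2).
Σ(xᵢ−μ)² = (-1.76)² + (4.33)² + (-0.77)² + (-2.00)² + (2.94)² + (2.94)² + (2.15)² + (-0.41)² + (1.27)² + (4.20)² + (3.07)² = 77.1950.
Posterior: Inv-Gamma(5.3 + 11/2, 7.8 + 77.1950/2) = Inv-Gamma(10.80, 46.39750).
Mode = β/(α+1) = 46.39750/11.80 = 3.9320.

3.9320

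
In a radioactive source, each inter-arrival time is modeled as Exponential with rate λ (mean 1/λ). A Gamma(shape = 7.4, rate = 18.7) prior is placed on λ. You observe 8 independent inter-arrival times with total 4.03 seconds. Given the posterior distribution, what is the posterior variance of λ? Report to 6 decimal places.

With a Gamma(shape α, rate β) prior on the exponential rate λ, the posterior after n observations with total T = Σxᵢ is Gamma(α+n, β+T).
Posterior: Gamma(7.4+8, 18.7+4.03) = Gamma(15.4, 22.73).
Var = α/β² = 0.029807.

0.029807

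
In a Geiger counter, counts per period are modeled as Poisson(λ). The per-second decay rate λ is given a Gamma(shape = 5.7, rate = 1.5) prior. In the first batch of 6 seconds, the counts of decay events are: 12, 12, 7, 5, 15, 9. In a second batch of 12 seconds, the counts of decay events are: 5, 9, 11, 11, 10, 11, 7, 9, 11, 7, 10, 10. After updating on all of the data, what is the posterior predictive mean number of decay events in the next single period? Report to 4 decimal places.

9.0615

With a Gamma(shape α, rate β) prior, the Poisson likelihood is conjugate: the posterior is Gamma(α + ΣXᵢ, β + n).
Batch 1: sum of counts S = 60 over n = 6 seconds.
After batch 1: Gamma(α+S, β+n) = Gamma(5.7+60, 1.5+6) = Gamma(65.7, 7.5).
Batch 2: sum of counts S = 111 over n = 12 seconds.
After batch 2: Gamma(α+S, β+n) = Gamma(65.7+111, 7.5+12) = Gamma(176.7, 19.5).
The predictive distribution for one future period is NegBinom with mean α/β = 9.0615.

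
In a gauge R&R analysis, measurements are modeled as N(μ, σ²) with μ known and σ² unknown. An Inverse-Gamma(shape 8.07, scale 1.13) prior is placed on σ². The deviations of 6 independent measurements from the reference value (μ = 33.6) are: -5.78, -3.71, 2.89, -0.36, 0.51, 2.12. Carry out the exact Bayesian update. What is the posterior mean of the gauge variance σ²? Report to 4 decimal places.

With known mean μ and an Inverse-Gamma(α, β) prior on σ², the Normal likelihood is conjugate: posterior is Inv-Gamma(α + n/2, β + Σ(xᵢ−μ)²/2).
Σ(xᵢ−μ)² = (-5.78)² + (-3.71)² + (2.89)² + (-0.36)² + (0.51)² + (2.12)² = 60.4087.
Posterior: Inv-Gamma(8.07 + 6/2, 1.13 + 60.4087/2) = Inv-Gamma(11.07, 31.33435).
E[σ²|data] = β/(α−1) = 31.33435/10.07 = 3.1117.

3.1117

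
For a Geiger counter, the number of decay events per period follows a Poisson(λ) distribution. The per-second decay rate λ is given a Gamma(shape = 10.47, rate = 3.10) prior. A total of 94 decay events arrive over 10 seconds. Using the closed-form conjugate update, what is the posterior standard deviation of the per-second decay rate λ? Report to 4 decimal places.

With a Gamma(shape α, rate β) prior, the Poisson likelihood is conjugate: the posterior is Gamma(α + ΣXᵢ, β + n).
Posterior: Gamma(α+S, β+n) = Gamma(10.47+94, 3.10+10) = Gamma(104.47, 13.10).
SD = √α/β = √104.47/13.10 = 0.7802.

0.7802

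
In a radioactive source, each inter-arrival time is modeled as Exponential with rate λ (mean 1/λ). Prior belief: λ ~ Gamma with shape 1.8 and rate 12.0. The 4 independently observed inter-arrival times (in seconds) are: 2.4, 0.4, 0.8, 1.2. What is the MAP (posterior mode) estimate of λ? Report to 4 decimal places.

With a Gamma(shape α, rate β) prior on the exponential rate λ, the posterior after n observations with total T = Σxᵢ is Gamma(α+n, β+T).
Sum of observations T = 4.8 seconds; n = 4.
Posterior: Gamma(1.8+4, 12.0+4.8) = Gamma(5.8, 16.8).
Mode = (α−1)/β = 0.2857.

0.2857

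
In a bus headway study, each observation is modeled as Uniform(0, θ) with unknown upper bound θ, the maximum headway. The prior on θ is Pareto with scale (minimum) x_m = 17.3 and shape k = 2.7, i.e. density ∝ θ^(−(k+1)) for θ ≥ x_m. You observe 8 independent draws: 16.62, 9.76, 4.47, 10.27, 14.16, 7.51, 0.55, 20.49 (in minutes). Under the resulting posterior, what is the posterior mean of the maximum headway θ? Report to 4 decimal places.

A Pareto(scale x_m, shape k) prior on the upper bound θ of Uniform(0, θ) is conjugate: posterior is Pareto(max(x_m, max xᵢ), k + n).
Sample maximum = 20.49; prior scale x_m = 17.3 → posterior scale = max = 20.49.
Posterior shape = 2.7 + 8 = 10.7.
E[θ|data] = k·x_m/(k−1) = 10.7·20.49/9.7 = 22.6024.

22.6024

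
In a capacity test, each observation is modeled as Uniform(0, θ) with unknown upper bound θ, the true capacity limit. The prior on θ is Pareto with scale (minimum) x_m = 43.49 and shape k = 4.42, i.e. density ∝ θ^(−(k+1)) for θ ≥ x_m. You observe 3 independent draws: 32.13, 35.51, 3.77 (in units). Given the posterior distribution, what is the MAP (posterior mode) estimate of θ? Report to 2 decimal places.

43.49

A Pareto(scale x_m, shape k) prior on the upper bound θ of Uniform(0, θ) is conjugate: posterior is Pareto(max(x_m, max xᵢ), k + n).
Sample maximum = 35.51; prior scale x_m = 43.49 → posterior scale = max = 43.49.
Posterior shape = 4.42 + 3 = 7.42.
The Pareto density is decreasing on [x_m, ∞), so the mode is x_m = 43.49.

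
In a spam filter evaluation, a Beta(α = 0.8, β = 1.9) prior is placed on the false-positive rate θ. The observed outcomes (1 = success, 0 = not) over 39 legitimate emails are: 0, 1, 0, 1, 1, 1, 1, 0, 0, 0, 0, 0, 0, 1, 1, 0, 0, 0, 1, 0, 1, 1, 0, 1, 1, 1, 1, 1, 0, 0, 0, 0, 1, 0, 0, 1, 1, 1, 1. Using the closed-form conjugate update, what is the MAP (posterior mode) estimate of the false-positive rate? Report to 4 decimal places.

The Beta prior is conjugate to a Binomial/Bernoulli likelihood; the update adds successes to α and failures to β.
Posterior: Beta(α+k, β+n−k) = Beta(0.8+20, 1.9+19) = Beta(20.8, 20.9).
Mode of Beta(a,b) for a,b>1 is (a−1)/(a+b−2) = 19.8/39.7 = 0.4987.

0.4987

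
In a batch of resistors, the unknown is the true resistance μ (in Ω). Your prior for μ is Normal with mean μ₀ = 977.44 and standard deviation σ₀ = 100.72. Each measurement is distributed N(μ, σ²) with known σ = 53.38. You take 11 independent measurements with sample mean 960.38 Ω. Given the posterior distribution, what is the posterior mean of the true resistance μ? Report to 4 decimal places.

960.8048

For Normal data with known variance σ², a Normal(μ₀, σ₀²) prior on μ is conjugate. Posterior precision = 1/σ₀² + n/σ²; posterior mean is the precision-weighted average of μ₀ and x̄.
n·x̄ = 11·960.38 = 10564.18.
σ₀² = 100.72² = 10144.5184, σ² = 53.38² = 2849.4244; σ² + n·σ₀² = 2849.4244 + 11·10144.5184 = 114439.1268.
Posterior mean = (μ₀/σ₀² + n·x̄/σ²)/(1/σ₀² + n/σ²) = (σ²·μ₀ + σ₀²·n·x̄)/(σ² + n·σ₀²) = (2849.4244·977.44 + 10144.5184·10564.18)/114439.1268 = 109953659.776448/114439.1268 = 960.8048.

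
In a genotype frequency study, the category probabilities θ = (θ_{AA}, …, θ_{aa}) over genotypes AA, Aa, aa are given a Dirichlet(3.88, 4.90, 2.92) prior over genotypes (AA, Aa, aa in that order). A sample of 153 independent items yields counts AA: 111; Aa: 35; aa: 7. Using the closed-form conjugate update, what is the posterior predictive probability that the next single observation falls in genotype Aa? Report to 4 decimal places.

The Dirichlet prior is conjugate to the Multinomial likelihood: each posterior αⱼ = prior αⱼ + observed count nⱼ.
Posterior concentration: (114.88, 39.90, 9.92), total = 164.70.
P(next = Aa | data) = α_{Aa}/Σα = 0.2423.

0.2423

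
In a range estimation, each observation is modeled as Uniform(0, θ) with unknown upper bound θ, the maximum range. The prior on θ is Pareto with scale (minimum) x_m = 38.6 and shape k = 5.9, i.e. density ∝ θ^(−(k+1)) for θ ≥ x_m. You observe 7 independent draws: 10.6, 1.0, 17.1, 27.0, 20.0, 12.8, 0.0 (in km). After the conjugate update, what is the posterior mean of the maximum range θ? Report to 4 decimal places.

41.8437

A Pareto(scale x_m, shape k) prior on the upper bound θ of Uniform(0, θ) is conjugate: posterior is Pareto(max(x_m, max xᵢ), k + n).
Sample maximum = 27.0; prior scale x_m = 38.6 → posterior scale = max = 38.6.
Posterior shape = 5.9 + 7 = 12.9.
E[θ|data] = k·x_m/(k−1) = 12.9·38.6/11.9 = 41.8437.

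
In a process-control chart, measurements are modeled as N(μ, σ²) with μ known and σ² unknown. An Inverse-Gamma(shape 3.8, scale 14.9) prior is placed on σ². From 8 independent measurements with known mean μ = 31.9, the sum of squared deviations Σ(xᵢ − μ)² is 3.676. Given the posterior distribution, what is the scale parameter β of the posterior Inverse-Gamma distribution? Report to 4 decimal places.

With known mean μ and an Inverse-Gamma(α, β) prior on σ², the Normal likelihood is conjugate: posterior is Inv-Gamma(α + n/2, β + Σ(xᵢ−μ)²/2).
Posterior: Inv-Gamma(3.8 + 8/2, 14.9 + 3.676/2) = Inv-Gamma(7.80, 16.7380).
Posterior β = 16.7380.

16.7380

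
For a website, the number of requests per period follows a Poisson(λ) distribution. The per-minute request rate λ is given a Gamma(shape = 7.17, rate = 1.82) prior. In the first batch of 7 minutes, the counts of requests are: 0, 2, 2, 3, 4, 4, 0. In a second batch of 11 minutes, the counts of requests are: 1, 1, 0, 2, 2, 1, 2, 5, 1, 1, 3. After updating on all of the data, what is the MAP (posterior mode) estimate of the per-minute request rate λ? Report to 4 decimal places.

2.0267

With a Gamma(shape α, rate β) prior, the Poisson likelihood is conjugate: the posterior is Gamma(α + ΣXᵢ, β + n).
Batch 1: sum of counts S = 15 over n = 7 minutes.
After batch 1: Gamma(α+S, β+n) = Gamma(7.17+15, 1.82+7) = Gamma(22.17, 8.82).
Batch 2: sum of counts S = 19 over n = 11 minutes.
After batch 2: Gamma(α+S, β+n) = Gamma(22.17+19, 8.82+11) = Gamma(41.17, 19.82).
Mode of Gamma(α,β) for α≥1 is (α−1)/β = 40.17/19.82 = 2.0267.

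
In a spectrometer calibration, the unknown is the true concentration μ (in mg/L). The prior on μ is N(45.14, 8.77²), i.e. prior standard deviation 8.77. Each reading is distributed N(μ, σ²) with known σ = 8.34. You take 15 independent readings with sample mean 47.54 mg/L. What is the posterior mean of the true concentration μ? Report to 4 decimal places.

For Normal data with known variance σ², a Normal(μ₀, σ₀²) prior on μ is conjugate. Posterior precision = 1/σ₀² + n/σ²; posterior mean is the precision-weighted average of μ₀ and x̄.
n·x̄ = 15·47.54 = 713.1.
σ₀² = 8.77² = 76.9129, σ² = 8.34² = 69.5556; σ² + n·σ₀² = 69.5556 + 15·76.9129 = 1223.2491.
Posterior mean = (μ₀/σ₀² + n·x̄/σ²)/(1/σ₀² + n/σ²) = (σ²·μ₀ + σ₀²·n·x̄)/(σ² + n·σ₀²) = (69.5556·45.14 + 76.9129·713.1)/1223.2491 = 57986.328774/1223.2491 = 47.4035.

47.4035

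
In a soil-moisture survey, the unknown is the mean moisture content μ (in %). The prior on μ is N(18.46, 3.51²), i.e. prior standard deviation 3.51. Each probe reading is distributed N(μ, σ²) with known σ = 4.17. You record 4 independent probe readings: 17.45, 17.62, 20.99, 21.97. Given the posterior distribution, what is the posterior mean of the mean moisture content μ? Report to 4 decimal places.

For Normal data with known variance σ², a Normal(μ₀, σ₀²) prior on μ is conjugate. Posterior precision = 1/σ₀² + n/σ²; posterior mean is the precision-weighted average of μ₀ and x̄.
Σxᵢ = 17.45 + 17.62 + 20.99 + 21.97 = 78.03, so n·x̄ = 78.03.
σ₀² = 3.51² = 12.3201, σ² = 4.17² = 17.3889; σ² + n·σ₀² = 17.3889 + 4·12.3201 = 66.6693.
Posterior mean = (μ₀/σ₀² + n·x̄/σ²)/(1/σ₀² + n/σ²) = (σ²·μ₀ + σ₀²·n·x̄)/(σ² + n·σ₀²) = (17.3889·18.46 + 12.3201·78.03)/66.6693 = 1282.336497/66.6693 = 19.2343.

19.2343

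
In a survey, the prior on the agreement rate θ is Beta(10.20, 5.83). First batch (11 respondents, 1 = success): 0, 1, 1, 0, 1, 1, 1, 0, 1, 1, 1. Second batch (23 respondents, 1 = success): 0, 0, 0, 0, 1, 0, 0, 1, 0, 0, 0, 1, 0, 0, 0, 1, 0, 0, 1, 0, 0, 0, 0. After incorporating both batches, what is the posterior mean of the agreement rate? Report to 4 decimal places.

The Beta prior is conjugate to a Binomial/Bernoulli likelihood; the update adds successes to α and failures to β.
After batch 1: Beta(10.20+8, 5.83+3) = Beta(18.20, 8.83).
After batch 2: Beta(18.20+5, 8.83+18) = Beta(23.20, 26.83).
Posterior mean = α/(α+β) = 23.20/50.03 = 0.4637.

0.4637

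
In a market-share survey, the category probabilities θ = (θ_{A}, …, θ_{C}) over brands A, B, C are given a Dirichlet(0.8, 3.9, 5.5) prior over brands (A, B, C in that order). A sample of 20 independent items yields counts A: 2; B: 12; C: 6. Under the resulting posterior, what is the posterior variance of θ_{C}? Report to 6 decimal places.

The Dirichlet prior is conjugate to the Multinomial likelihood: each posterior αⱼ = prior αⱼ + observed count nⱼ.
Posterior concentration: (2.8, 15.9, 11.5), total = 30.2.
Var[θ_j] = α_j(Σα−α_j)/((Σα)²(Σα+1)) = 11.5·18.7/(30.2²·31.2) = 0.007557.

0.007557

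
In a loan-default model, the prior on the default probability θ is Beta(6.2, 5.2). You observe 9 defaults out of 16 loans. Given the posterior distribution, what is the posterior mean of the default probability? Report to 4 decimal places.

0.5547

The Beta prior is conjugate to a Binomial/Bernoulli likelihood; the update adds successes to α and failures to β.
Posterior: Beta(α+k, β+n−k) = Beta(6.2+9, 5.2+7) = Beta(15.2, 12.2).
Posterior mean = α/(α+β) = 15.2/27.4 = 0.5547.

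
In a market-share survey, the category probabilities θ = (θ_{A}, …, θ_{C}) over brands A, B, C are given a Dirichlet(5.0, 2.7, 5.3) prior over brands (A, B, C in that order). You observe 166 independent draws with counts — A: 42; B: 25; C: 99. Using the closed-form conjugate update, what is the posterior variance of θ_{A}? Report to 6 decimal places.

The Dirichlet prior is conjugate to the Multinomial likelihood: each posterior αⱼ = prior αⱼ + observed count nⱼ.
Posterior concentration: (47.0, 27.7, 104.3), total = 179.0.
Var[θ_j] = α_j(Σα−α_j)/((Σα)²(Σα+1)) = 47.0·132.0/(179.0²·180.0) = 0.001076.

0.001076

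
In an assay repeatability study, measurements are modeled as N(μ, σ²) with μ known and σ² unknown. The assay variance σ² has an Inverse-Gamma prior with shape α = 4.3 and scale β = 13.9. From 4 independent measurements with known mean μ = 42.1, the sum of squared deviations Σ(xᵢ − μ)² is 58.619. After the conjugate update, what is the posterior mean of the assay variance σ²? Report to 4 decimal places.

With known mean μ and an Inverse-Gamma(α, β) prior on σ², the Normal likelihood is conjugate: posterior is Inv-Gamma(α + n/2, β + Σ(xᵢ−μ)²/2).
Posterior: Inv-Gamma(4.3 + 4/2, 13.9 + 58.619/2) = Inv-Gamma(6.30, 43.2095).
E[σ²|data] = β/(α−1) = 43.2095/5.30 = 8.1527.

8.1527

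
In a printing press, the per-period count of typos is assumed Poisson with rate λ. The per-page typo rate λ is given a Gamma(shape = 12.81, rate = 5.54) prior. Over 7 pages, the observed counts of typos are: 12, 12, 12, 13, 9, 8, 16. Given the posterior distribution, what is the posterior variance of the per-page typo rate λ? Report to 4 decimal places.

With a Gamma(shape α, rate β) prior, the Poisson likelihood is conjugate: the posterior is Gamma(α + ΣXᵢ, β + n).
Sum of counts S = 82 over n = 7 pages.
Posterior: Gamma(α+S, β+n) = Gamma(12.81+82, 5.54+7) = Gamma(94.81, 12.54).
Var = α/β² = 94.81/12.54² = 0.6029.

0.6029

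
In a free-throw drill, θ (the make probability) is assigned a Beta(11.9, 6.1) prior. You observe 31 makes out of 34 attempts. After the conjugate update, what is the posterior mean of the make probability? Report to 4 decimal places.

0.8250

The Beta prior is conjugate to a Binomial/Bernoulli likelihood; the update adds successes to α and failures to β.
Posterior: Beta(α+k, β+n−k) = Beta(11.9+31, 6.1+3) = Beta(42.9, 9.1).
Posterior mean = α/(α+β) = 42.9/52.0 = 0.8250.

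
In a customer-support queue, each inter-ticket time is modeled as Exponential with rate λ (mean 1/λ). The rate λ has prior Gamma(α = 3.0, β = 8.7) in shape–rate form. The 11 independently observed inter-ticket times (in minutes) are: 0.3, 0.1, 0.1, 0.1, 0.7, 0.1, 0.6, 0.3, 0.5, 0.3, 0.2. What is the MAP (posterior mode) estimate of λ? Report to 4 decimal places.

With a Gamma(shape α, rate β) prior on the exponential rate λ, the posterior after n observations with total T = Σxᵢ is Gamma(α+n, β+T).
Sum of observations T = 3.3 minutes; n = 11.
Posterior: Gamma(3.0+11, 8.7+3.3) = Gamma(14.0, 12.0).
Mode = (α−1)/β = 1.0833.

1.0833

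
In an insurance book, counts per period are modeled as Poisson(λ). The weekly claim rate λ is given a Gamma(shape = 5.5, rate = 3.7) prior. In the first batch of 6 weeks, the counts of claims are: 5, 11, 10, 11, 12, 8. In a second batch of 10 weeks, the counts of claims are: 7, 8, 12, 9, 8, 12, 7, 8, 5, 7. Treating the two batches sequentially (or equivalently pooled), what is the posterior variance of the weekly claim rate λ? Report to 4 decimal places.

0.3749

With a Gamma(shape α, rate β) prior, the Poisson likelihood is conjugate: the posterior is Gamma(α + ΣXᵢ, β + n).
Batch 1: sum of counts S = 57 over n = 6 weeks.
After batch 1: Gamma(α+S, β+n) = Gamma(5.5+57, 3.7+6) = Gamma(62.5, 9.7).
Batch 2: sum of counts S = 83 over n = 10 weeks.
After batch 2: Gamma(α+S, β+n) = Gamma(62.5+83, 9.7+10) = Gamma(145.5, 19.7).
Var = α/β² = 145.5/19.7² = 0.3749.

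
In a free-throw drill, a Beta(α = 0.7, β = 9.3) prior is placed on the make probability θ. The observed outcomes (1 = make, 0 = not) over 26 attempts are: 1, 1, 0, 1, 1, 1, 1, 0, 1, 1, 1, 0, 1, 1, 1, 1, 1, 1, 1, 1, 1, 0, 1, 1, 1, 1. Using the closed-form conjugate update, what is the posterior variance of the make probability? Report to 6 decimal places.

0.006296

The Beta prior is conjugate to a Binomial/Bernoulli likelihood; the update adds successes to α and failures to β.
Posterior: Beta(α+k, β+n−k) = Beta(0.7+22, 9.3+4) = Beta(22.7, 13.3).
Var = αβ/((α+β)²(α+β+1)) = 22.7·13.3/(36.0²·37.0) = 0.006296.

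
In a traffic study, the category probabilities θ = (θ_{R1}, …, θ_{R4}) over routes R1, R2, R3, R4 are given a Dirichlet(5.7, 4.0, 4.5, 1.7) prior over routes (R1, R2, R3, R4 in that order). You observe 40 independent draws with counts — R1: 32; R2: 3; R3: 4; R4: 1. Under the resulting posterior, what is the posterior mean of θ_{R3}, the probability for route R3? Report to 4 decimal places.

The Dirichlet prior is conjugate to the Multinomial likelihood: each posterior αⱼ = prior αⱼ + observed count nⱼ.
Posterior concentration: (37.7, 7.0, 8.5, 2.7), total = 55.9.
E[θ_{R3}|data] = α_{R3}/Σα = 8.5/55.9 = 0.1521.

0.1521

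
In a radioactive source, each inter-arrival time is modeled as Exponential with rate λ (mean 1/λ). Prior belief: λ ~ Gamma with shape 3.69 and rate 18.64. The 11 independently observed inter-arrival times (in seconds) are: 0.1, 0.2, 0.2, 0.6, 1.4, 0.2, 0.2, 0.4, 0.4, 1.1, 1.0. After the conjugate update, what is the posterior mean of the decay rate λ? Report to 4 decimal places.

0.6011

With a Gamma(shape α, rate β) prior on the exponential rate λ, the posterior after n observations with total T = Σxᵢ is Gamma(α+n, β+T).
Sum of observations T = 5.8 seconds; n = 11.
Posterior: Gamma(3.69+11, 18.64+5.8) = Gamma(14.69, 24.44).
Posterior mean of λ = α/β = 14.69/24.44 = 0.6011.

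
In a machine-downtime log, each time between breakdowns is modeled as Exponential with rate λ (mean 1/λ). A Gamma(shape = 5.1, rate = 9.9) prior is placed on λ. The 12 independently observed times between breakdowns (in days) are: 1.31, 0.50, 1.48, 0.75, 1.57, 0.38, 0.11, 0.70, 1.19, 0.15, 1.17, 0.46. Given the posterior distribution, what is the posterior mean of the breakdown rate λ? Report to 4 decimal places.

0.8693

With a Gamma(shape α, rate β) prior on the exponential rate λ, the posterior after n observations with total T = Σxᵢ is Gamma(α+n, β+T).
Sum of observations T = 9.77 days; n = 12.
Posterior: Gamma(5.1+12, 9.9+9.77) = Gamma(17.1, 19.67).
Posterior mean of λ = α/β = 17.1/19.67 = 0.8693.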